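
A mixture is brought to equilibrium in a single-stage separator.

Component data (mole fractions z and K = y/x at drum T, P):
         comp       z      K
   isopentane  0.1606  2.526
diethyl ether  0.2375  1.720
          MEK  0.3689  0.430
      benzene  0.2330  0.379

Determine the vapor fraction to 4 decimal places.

Rachford–Rice: g(ψ) = Σ zᵢ(Kᵢ−1)/(1+ψ(Kᵢ−1)) = 0.
g(0) = ΣzᵢKᵢ − 1 = 0.0611 and g(1) = 1 − Σzᵢ/Kᵢ = -0.6743, so a root lies in (0, 1).
Newton iteration, ψ⁰ = 0.5:
  ψ = 0.5000: g = -0.23919, g' = -0.6103 → ψ = 0.1081
  ψ = 0.1081: g = -0.01016, g' = -0.6209 → ψ = 0.0917
  ψ = 0.0917: g = 0.00008, g' = -0.6306 → ψ = 0.0919
Converged at ψ = 0.0919.

ψ = 0.0919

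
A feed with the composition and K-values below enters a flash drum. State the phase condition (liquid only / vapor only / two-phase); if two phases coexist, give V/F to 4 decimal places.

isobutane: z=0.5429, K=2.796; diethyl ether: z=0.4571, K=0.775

ΣzᵢKᵢ = 1.8722; Σzᵢ/Kᵢ = 0.7840.
Since Σzᵢ/Kᵢ < 1 the mixture is above its dew point — single vapor phase.

vapor only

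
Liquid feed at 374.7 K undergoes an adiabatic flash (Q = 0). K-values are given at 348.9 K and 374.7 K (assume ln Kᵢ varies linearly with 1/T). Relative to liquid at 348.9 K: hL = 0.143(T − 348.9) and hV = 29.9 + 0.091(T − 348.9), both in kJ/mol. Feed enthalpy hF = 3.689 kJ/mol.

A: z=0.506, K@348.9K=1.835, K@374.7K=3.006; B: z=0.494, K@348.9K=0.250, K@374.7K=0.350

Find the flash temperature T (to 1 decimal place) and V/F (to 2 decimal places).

T = 350.1 K, V/F = 0.12

Adiabatic flash: solve Rachford–Rice at each trial T, then check hF = ψ·hV(T) + (1−ψ)·hL(T).
  T = 348.9 K: K = (1.835, 0.250), RR gives ψ = 0.083, H_out = 2.483 kJ/mol
  T = 374.7 K: K = (3.006, 0.350), RR gives ψ = 0.532, H_out = 18.888 kJ/mol
  T = 361.8 K: K = (2.369, 0.298), RR gives ψ = 0.360, H_out = 12.356 kJ/mol
  T = 355.4 K: K = (2.092, 0.273), RR gives ψ = 0.244, H_out = 8.143 kJ/mol
  T = 352.1 K: K = (1.959, 0.261), RR gives ψ = 0.170, H_out = 5.502 kJ/mol
  T = 350.5 K: K = (1.896, 0.256), RR gives ψ = 0.128, H_out = 4.059 kJ/mol
Linear interpolation between T = 348.9 (H_out = 2.483) and T = 350.5 (H_out = 4.059) on hF = 3.689 gives T ≈ 350.1 K, at which ψ = 0.12.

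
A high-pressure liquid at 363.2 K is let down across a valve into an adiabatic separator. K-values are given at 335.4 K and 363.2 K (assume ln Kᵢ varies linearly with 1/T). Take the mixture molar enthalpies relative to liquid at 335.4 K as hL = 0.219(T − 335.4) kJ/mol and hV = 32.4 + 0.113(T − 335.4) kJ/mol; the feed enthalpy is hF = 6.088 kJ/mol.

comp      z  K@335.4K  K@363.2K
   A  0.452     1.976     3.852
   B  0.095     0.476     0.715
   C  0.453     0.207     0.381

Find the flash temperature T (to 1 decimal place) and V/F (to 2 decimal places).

Adiabatic flash: solve Rachford–Rice at each trial T, then check hF = ψ·hV(T) + (1−ψ)·hL(T).
  T = 335.4 K: K = (1.976, 0.476, 0.207), RR gives ψ = 0.044, H_out = 1.417 kJ/mol
  T = 363.2 K: K = (3.852, 0.715, 0.381), RR gives ψ = 0.597, H_out = 23.659 kJ/mol
  T = 349.3 K: K = (2.796, 0.588, 0.284), RR gives ψ = 0.370, H_out = 14.502 kJ/mol
  T = 342.4 K: K = (2.362, 0.531, 0.244), RR gives ψ = 0.234, H_out = 8.953 kJ/mol
  T = 338.9 K: K = (2.162, 0.503, 0.225), RR gives ψ = 0.149, H_out = 5.528 kJ/mol
  T = 340.6 K: K = (2.257, 0.516, 0.234), RR gives ψ = 0.192, H_out = 7.261 kJ/mol
Linear interpolation between T = 338.9 (H_out = 5.528) and T = 340.6 (H_out = 7.261) on hF = 6.088 gives T ≈ 339.4 K, at which ψ = 0.16.

T = 339.4 K, V/F = 0.16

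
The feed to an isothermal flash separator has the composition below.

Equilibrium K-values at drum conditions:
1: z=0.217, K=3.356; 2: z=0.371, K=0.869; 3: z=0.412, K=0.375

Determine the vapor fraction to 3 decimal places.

ψ = 0.204

Iterate (Newton) starting at ψ = 0.63:
  ψ = 0.630: g = -0.2719, g' = -0.641 → ψ = 0.206
  ψ = 0.206: g = -0.0009, g' = -0.765 → ψ = 0.204
Converged at ψ = 0.204.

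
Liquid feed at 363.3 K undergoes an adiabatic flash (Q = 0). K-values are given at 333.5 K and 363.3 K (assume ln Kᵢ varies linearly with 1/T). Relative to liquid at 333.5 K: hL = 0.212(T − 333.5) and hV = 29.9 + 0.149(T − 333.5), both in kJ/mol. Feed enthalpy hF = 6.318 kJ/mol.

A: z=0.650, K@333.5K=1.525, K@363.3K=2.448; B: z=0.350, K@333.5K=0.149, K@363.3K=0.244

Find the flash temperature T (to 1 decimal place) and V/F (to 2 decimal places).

Adiabatic flash: solve Rachford–Rice at each trial T, then check hF = ψ·hV(T) + (1−ψ)·hL(T).
  T = 333.5 K: K = (1.525, 0.149), RR gives ψ = 0.097, H_out = 2.905 kJ/mol
  T = 363.3 K: K = (2.448, 0.244), RR gives ψ = 0.618, H_out = 23.638 kJ/mol
  T = 348.4 K: K = (1.952, 0.193), RR gives ψ = 0.437, H_out = 15.827 kJ/mol
  T = 340.9 K: K = (1.728, 0.170), RR gives ψ = 0.302, H_out = 10.472 kJ/mol
  T = 337.2 K: K = (1.625, 0.159), RR gives ψ = 0.213, H_out = 7.096 kJ/mol
  T = 335.4 K: K = (1.576, 0.154), RR gives ψ = 0.160, H_out = 5.182 kJ/mol
  T = 336.3 K: K = (1.600, 0.157), RR gives ψ = 0.187, H_out = 6.165 kJ/mol
Linear interpolation between T = 336.3 (H_out = 6.165) and T = 337.2 (H_out = 7.096) on hF = 6.318 gives T ≈ 336.4 K, at which ψ = 0.19.

T = 336.4 K, V/F = 0.19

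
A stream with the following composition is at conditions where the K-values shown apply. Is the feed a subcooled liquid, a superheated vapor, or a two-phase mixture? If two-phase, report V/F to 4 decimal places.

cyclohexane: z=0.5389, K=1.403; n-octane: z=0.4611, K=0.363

ΣzᵢKᵢ = 0.9235; Σzᵢ/Kᵢ = 1.6544.
Since ΣzᵢKᵢ < 1 the mixture is below its bubble point — single liquid phase.

subcooled liquid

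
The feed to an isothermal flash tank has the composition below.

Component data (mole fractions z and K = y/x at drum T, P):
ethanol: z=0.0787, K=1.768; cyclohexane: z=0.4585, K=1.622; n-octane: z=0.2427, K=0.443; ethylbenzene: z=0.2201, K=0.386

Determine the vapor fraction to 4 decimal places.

ψ = 0.1996

Rachford–Rice: g(ψ) = Σ zᵢ(Kᵢ−1)/(1+ψ(Kᵢ−1)) = 0.
Feasibility: ΣzᵢKᵢ = 1.0753, Σzᵢ/Kᵢ = 1.4453 — both > 1, two phases present.
Newton–Raphson from ψ = 0.5:
  ψ = 0.5000: g = -0.12117, g' = -0.4449 → ψ = 0.2276
  ψ = 0.2276: g = -0.01065, g' = -0.3806 → ψ = 0.1997
  ψ = 0.1997: g = -0.00003, g' = -0.3784 → ψ = 0.1996
Converged at ψ = 0.1996.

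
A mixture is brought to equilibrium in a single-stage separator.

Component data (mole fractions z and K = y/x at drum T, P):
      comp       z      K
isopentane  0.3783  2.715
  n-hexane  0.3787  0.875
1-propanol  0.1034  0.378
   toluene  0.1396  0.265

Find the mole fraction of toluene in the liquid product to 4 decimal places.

x_toluene = 0.2407

Let ψ = V/F and solve Σ zᵢ(Kᵢ−1)/(1+ψ(Kᵢ−1)) = 0.
Check two-phase: ΣzᵢKᵢ = 1.4345 > 1 and Σzᵢ/Kᵢ = 1.3725 > 1, so g(0) = 0.4345 > 0 and g(1) = -0.3725 < 0.
Iterate (Newton) starting at ψ = 0.32:
  ψ = 0.3200: g = 0.15513, g' = -0.6616 → ψ = 0.5545
  ψ = 0.5545: g = 0.01032, g' = -0.6072 → ψ = 0.5715
  ψ = 0.5715: g = -0.00003, g' = -0.6112 → ψ = 0.5714
Converged at ψ = 0.5714.
Compositions from xᵢ = zᵢ/(1+ψ(Kᵢ−1)), yᵢ = Kᵢxᵢ:
  isopentane: x = 0.1911, y = 0.5187
  n-hexane: x = 0.4078, y = 0.3569
  1-propanol: x = 0.1604, y = 0.0606
  toluene: x = 0.2407, y = 0.0638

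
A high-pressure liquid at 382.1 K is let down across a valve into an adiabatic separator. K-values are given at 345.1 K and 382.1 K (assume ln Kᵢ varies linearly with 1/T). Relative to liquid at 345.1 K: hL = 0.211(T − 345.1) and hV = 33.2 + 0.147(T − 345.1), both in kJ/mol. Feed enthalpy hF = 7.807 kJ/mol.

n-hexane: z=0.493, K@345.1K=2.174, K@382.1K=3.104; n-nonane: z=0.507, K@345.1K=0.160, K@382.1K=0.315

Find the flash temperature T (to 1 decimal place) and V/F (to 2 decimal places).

T = 350.0 K, V/F = 0.21

Adiabatic flash: solve Rachford–Rice at each trial T, then check hF = ψ·hV(T) + (1−ψ)·hL(T).
  T = 345.1 K: K = (2.174, 0.160), RR gives ψ = 0.155, H_out = 5.148 kJ/mol
  T = 382.1 K: K = (3.104, 0.315), RR gives ψ = 0.479, H_out = 22.567 kJ/mol
  T = 363.6 K: K = (2.621, 0.228), RR gives ψ = 0.326, H_out = 14.348 kJ/mol
  T = 354.4 K: K = (2.394, 0.192), RR gives ψ = 0.247, H_out = 10.006 kJ/mol
  T = 349.8 K: K = (2.284, 0.176), RR gives ψ = 0.203, H_out = 7.680 kJ/mol
  T = 352.1 K: K = (2.339, 0.184), RR gives ψ = 0.225, H_out = 8.860 kJ/mol
Linear interpolation between T = 349.8 (H_out = 7.680) and T = 352.1 (H_out = 8.860) on hF = 7.807 gives T ≈ 350.0 K, at which ψ = 0.21.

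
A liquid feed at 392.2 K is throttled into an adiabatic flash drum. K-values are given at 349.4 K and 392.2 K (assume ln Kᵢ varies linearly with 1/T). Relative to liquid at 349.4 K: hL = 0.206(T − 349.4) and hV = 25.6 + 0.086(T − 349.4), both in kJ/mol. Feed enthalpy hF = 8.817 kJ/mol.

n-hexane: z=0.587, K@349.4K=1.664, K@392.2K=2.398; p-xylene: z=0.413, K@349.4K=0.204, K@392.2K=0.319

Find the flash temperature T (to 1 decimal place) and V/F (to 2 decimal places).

Adiabatic flash: solve Rachford–Rice at each trial T, then check hF = ψ·hV(T) + (1−ψ)·hL(T).
  T = 349.4 K: K = (1.664, 0.204), RR gives ψ = 0.115, H_out = 2.956 kJ/mol
  T = 392.2 K: K = (2.398, 0.319), RR gives ψ = 0.567, H_out = 20.411 kJ/mol
  T = 370.8 K: K = (2.019, 0.258), RR gives ψ = 0.386, H_out = 13.302 kJ/mol
  T = 360.1 K: K = (1.838, 0.230), RR gives ψ = 0.270, H_out = 8.768 kJ/mol
  T = 365.5 K: K = (1.928, 0.244), RR gives ψ = 0.332, H_out = 11.174 kJ/mol
  T = 362.8 K: K = (1.883, 0.237), RR gives ψ = 0.302, H_out = 10.005 kJ/mol
  T = 361.5 K: K = (1.861, 0.234), RR gives ψ = 0.287, H_out = 9.419 kJ/mol
Linear interpolation between T = 360.1 (H_out = 8.768) and T = 361.5 (H_out = 9.419) on hF = 8.817 gives T ≈ 360.2 K, at which ψ = 0.27.

T = 360.2 K, V/F = 0.27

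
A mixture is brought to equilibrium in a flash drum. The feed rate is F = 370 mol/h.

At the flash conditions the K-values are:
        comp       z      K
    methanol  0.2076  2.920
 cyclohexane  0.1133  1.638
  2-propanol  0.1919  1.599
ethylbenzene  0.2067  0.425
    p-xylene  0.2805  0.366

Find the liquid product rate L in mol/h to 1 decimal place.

Material balance + equilibrium reduce to Σ zᵢ(Kᵢ−1)/(1+ψ(Kᵢ−1)) = 0.
g(0) = ΣzᵢKᵢ − 1 = 0.2891 and g(1) = 1 − Σzᵢ/Kᵢ = -0.5130, so a root lies in (0, 1).
Newton iteration, ψ⁰ = 0.63:
  ψ = 0.6300: g = -0.16706, g' = -0.6971 → ψ = 0.3904
  ψ = 0.3904: g = -0.01070, g' = -0.6376 → ψ = 0.3736
Converged at ψ = 0.3736.
Then V = ψ·F = 0.3736·370 = 138.2 mol/h and L = F − V = 231.8 mol/h.

L = 231.8 mol/h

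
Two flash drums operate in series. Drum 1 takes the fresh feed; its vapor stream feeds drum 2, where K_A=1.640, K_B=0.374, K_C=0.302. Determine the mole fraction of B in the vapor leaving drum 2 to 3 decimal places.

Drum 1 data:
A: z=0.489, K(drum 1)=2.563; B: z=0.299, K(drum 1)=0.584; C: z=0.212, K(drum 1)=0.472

Drum 1:
Rachford–Rice: g(ψ₁) = Σ zᵢ(Kᵢ−1)/(1+ψ₁(Kᵢ−1)) = 0.
Check two-phase: ΣzᵢKᵢ = 1.528 > 1 and Σzᵢ/Kᵢ = 1.152 > 1, so g(0) = 0.528 > 0 and g(1) = -0.152 < 0.
Iterate (Newton) starting at ψ₁ = 0.5:
  ψ₁ = 0.500: g = 0.1199, g' = -0.568 → ψ₁ = 0.711
  ψ₁ = 0.711: g = 0.0061, g' = -0.524 → ψ₁ = 0.723
Converged at ψ₁ = 0.723.
Drum-1 compositions:
  A: x = 0.230, y = 0.588
  B: x = 0.428, y = 0.250
  C: x = 0.343, y = 0.162
Drum-2 feed = drum-1 vapor: z₂ = (0.5885, 0.2497, 0.1618).
Drum 2:
Newton iteration, ψ₂⁰ = 0.4:
  ψ₂ = 0.400: g = -0.0654, g' = -0.479 → ψ₂ = 0.263
  ψ₂ = 0.263: g = -0.0033, g' = -0.435 → ψ₂ = 0.256
Converged at ψ₂ = 0.256.
  A: x = 0.506, y = 0.829
  B: x = 0.297, y = 0.111
  C: x = 0.197, y = 0.059

y_B (drum 2) = 0.111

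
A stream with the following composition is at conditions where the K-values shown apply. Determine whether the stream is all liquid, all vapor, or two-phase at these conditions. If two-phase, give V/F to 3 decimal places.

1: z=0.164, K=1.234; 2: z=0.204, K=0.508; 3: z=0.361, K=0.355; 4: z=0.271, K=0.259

all liquid

ΣzᵢKᵢ = 0.504; Σzᵢ/Kᵢ = 2.598.
Since ΣzᵢKᵢ < 1 the mixture is below its bubble point — single liquid phase.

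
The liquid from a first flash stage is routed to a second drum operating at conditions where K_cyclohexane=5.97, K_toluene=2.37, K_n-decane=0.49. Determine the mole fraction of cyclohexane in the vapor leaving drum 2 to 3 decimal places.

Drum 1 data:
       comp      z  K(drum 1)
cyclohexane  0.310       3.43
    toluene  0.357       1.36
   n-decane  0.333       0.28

Drum 1:
Let ψ₁ = V/F and solve Σ zᵢ(Kᵢ−1)/(1+ψ₁(Kᵢ−1)) = 0.
Feasibility: ΣzᵢKᵢ = 1.642, Σzᵢ/Kᵢ = 1.542 — both > 1, two phases present.
Newton iteration, ψ₁⁰ = 0.58:
  ψ₁ = 0.580: g = 0.0073, g' = -0.856 → ψ₁ = 0.589
  ψ₁ = 0.589: g = -0.0000, g' = -0.861 → ψ₁ = 0.588
Converged at ψ₁ = 0.588.
Drum-1 compositions:
  cyclohexane: x = 0.128, y = 0.438
  toluene: x = 0.295, y = 0.401
  n-decane: x = 0.578, y = 0.162
Drum-2 feed = drum-1 liquid: z₂ = (0.1276, 0.2946, 0.5778).
Drum 2:
Let ψ₂ = V/F and solve Σ zᵢ(Kᵢ−1)/(1+ψ₂(Kᵢ−1)) = 0.
Feasibility: ΣzᵢKᵢ = 1.743, Σzᵢ/Kᵢ = 1.325 — both > 1, two phases present.
Newton iteration, ψ₂⁰ = 0.55:
  ψ₂ = 0.550: g = -0.0096, g' = -0.696 → ψ₂ = 0.536
Converged at ψ₂ = 0.536.
  cyclohexane: x = 0.035, y = 0.208
  toluene: x = 0.170, y = 0.402
  n-decane: x = 0.795, y = 0.390

y_cyclohexane (drum 2) = 0.208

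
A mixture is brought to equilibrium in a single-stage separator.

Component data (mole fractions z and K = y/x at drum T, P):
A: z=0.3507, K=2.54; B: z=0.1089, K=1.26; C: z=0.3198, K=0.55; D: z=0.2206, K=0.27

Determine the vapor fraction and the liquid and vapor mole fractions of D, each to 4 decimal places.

ψ = 0.3345, x_D = 0.2919, y_D = 0.0788

Material balance + equilibrium reduce to Σ zᵢ(Kᵢ−1)/(1+ψ(Kᵢ−1)) = 0.
Feasibility: ΣzᵢKᵢ = 1.2634, Σzᵢ/Kᵢ = 1.6230 — both > 1, two phases present.
Newton–Raphson from ψ = 0.39:
  ψ = 0.3900: g = -0.03655, g' = -0.6557 → ψ = 0.3343
  ψ = 0.3343: g = 0.00018, g' = -0.6641 → ψ = 0.3345
Converged at ψ = 0.3345.
Compositions from xᵢ = zᵢ/(1+ψ(Kᵢ−1)), yᵢ = Kᵢxᵢ:
  A: x = 0.2315, y = 0.5879
  B: x = 0.1002, y = 0.1262
  C: x = 0.3765, y = 0.2071
  D: x = 0.2919, y = 0.0788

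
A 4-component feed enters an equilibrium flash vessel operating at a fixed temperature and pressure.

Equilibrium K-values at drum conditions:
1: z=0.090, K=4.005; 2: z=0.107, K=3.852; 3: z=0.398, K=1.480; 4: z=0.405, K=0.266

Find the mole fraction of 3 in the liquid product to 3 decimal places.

Material balance + equilibrium reduce to Σ zᵢ(Kᵢ−1)/(1+β(Kᵢ−1)) = 0.
Check two-phase: ΣzᵢKᵢ = 1.469 > 1 and Σzᵢ/Kᵢ = 1.842 > 1, so g(0) = 0.469 > 0 and g(1) = -0.842 < 0.
Newton iteration, β⁰ = 0.5:
  β = 0.500: g = -0.0817, g' = -0.882 → β = 0.407
  β = 0.407: g = -0.0015, g' = -0.859 → β = 0.406
Converged at β = 0.406.
Compositions from xᵢ = zᵢ/(1+β(Kᵢ−1)), yᵢ = Kᵢxᵢ:
  1: x = 0.041, y = 0.162
  2: x = 0.050, y = 0.191
  3: x = 0.333, y = 0.493
  4: x = 0.577, y = 0.153

x_3 = 0.333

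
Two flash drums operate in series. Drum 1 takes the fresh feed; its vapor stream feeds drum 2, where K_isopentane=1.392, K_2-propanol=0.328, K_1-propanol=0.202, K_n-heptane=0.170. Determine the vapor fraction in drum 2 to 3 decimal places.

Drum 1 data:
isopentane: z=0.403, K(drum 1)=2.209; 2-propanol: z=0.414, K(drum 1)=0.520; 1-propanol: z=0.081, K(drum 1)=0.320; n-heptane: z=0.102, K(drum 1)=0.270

Drum 1:
Iterate (Newton) starting at ψ₁ = 0.5:
  ψ₁ = 0.500: g = -0.1585, g' = -0.615 → ψ₁ = 0.242
  ψ₁ = 0.242: g = -0.0043, g' = -0.608 → ψ₁ = 0.235
Converged at ψ₁ = 0.235.
Drum-1 compositions:
  isopentane: x = 0.314, y = 0.693
  2-propanol: x = 0.467, y = 0.243
  1-propanol: x = 0.096, y = 0.031
  n-heptane: x = 0.123, y = 0.033
Drum-2 feed = drum-1 vapor: z₂ = (0.6933, 0.2427, 0.0309, 0.0332).
Drum 2:
Newton iteration, ψ₂⁰ = 0.32:
  ψ₂ = 0.320: g = -0.0369, g' = -0.340 → ψ₂ = 0.211
  ψ₂ = 0.211: g = -0.0022, g' = -0.302 → ψ₂ = 0.204
Converged at ψ₂ = 0.204.
  isopentane: x = 0.642, y = 0.894
  2-propanol: x = 0.281, y = 0.092
  1-propanol: x = 0.037, y = 0.007
  n-heptane: x = 0.040, y = 0.007

V/F (drum 2) = 0.204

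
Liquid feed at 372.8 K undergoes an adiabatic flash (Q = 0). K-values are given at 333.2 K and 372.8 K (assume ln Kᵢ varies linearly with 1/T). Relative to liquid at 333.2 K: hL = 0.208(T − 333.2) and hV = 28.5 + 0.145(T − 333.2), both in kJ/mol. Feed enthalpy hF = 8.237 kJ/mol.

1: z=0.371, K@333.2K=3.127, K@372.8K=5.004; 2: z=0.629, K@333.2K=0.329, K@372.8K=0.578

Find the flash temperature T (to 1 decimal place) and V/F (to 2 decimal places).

Adiabatic flash: solve Rachford–Rice at each trial T, then check hF = ψ·hV(T) + (1−ψ)·hL(T).
  T = 333.2 K: K = (3.127, 0.329), RR gives ψ = 0.257, H_out = 7.330 kJ/mol
  T = 372.8 K: K = (5.004, 0.578), RR gives ψ = 0.722, H_out = 27.014 kJ/mol
  T = 353.0 K: K = (4.008, 0.443), RR gives ψ = 0.457, H_out = 16.573 kJ/mol
  T = 343.1 K: K = (3.553, 0.383), RR gives ψ = 0.355, H_out = 11.964 kJ/mol
  T = 338.1 K: K = (3.334, 0.355), RR gives ψ = 0.306, H_out = 9.645 kJ/mol
  T = 335.6 K: K = (3.228, 0.342), RR gives ψ = 0.281, H_out = 8.471 kJ/mol
Linear interpolation between T = 333.2 (H_out = 7.330) and T = 335.6 (H_out = 8.471) on hF = 8.237 gives T ≈ 335.1 K, at which ψ = 0.28.

T = 335.1 K, V/F = 0.28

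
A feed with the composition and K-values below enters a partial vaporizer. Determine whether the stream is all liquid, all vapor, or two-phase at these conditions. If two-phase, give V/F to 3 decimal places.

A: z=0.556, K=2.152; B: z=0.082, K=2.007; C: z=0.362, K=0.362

ΣzᵢKᵢ = 1.492; Σzᵢ/Kᵢ = 1.299.
Both exceed 1, so a two-phase solution exists.
Material balance + equilibrium reduce to Σ zᵢ(Kᵢ−1)/(1+ψ(Kᵢ−1)) = 0.
Newton–Raphson from ψ = 0.68:
  ψ = 0.680: g = 0.0002, g' = -0.721 → ψ = 0.680
Converged at ψ = 0.680.

two-phase, V/F = 0.680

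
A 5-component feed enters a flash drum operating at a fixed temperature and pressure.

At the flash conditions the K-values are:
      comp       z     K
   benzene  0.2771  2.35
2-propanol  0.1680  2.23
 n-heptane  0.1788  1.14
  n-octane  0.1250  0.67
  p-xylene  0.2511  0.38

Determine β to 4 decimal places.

β = 0.6953

Rachford–Rice: g(β) = Σ zᵢ(Kᵢ−1)/(1+β(Kᵢ−1)) = 0.
Check two-phase: ΣzᵢKᵢ = 1.4088 > 1 and Σzᵢ/Kᵢ = 1.1974 > 1, so g(0) = 0.4088 > 0 and g(1) = -0.1974 < 0.
Iterate (Newton) starting at β = 0.56:
  β = 0.5600: g = 0.06952, g' = -0.5029 → β = 0.6982
  β = 0.6982: g = -0.00159, g' = -0.5334 → β = 0.6953
Converged at β = 0.6953.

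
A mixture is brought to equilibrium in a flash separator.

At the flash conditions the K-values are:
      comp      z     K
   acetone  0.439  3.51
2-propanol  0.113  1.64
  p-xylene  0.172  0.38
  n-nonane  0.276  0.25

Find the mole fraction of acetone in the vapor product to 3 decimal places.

Rachford–Rice: g(V/F) = Σ zᵢ(Kᵢ−1)/(1+V/F(Kᵢ−1)) = 0.
Check two-phase: ΣzᵢKᵢ = 1.861 > 1 and Σzᵢ/Kᵢ = 1.751 > 1, so g(0) = 0.861 > 0 and g(1) = -0.751 < 0.
Iterate (Newton) starting at V/F = 0.5:
  V/F = 0.500: g = 0.0577, g' = -1.107 → V/F = 0.552
Converged at V/F = 0.552.
Compositions from xᵢ = zᵢ/(1+V/F(Kᵢ−1)), yᵢ = Kᵢxᵢ:
  acetone: x = 0.184, y = 0.646
  2-propanol: x = 0.084, y = 0.137
  p-xylene: x = 0.261, y = 0.099
  n-nonane: x = 0.471, y = 0.118

y_acetone = 0.646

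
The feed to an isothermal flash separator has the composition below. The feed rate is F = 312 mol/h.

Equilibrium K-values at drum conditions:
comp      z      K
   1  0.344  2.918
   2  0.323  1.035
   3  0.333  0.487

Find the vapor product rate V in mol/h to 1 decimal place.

Newton iteration, ψ⁰ = 0.7:
  ψ = 0.700: g = 0.0261, g' = -0.444 → ψ = 0.759
Converged at ψ = 0.759.
Then V = ψ·F = 0.7588·312 = 236.8 mol/h and L = F − V = 75.2 mol/h.

V = 236.8 mol/h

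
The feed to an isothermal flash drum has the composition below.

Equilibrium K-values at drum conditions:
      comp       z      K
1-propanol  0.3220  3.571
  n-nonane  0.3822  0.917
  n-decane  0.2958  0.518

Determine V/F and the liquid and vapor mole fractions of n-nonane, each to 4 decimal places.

V/F = 0.8116, x_n-nonane = 0.4098, y_n-nonane = 0.3758

Newton iteration, V/F⁰ = 0.5:
  V/F = 0.5000: g = 0.14128, g' = -0.5296 → V/F = 0.7668
  V/F = 0.7668: g = 0.01858, g' = -0.4170 → V/F = 0.8113
  V/F = 0.8113: g = 0.00013, g' = -0.4119 → V/F = 0.8116
Converged at V/F = 0.8116.
Compositions from xᵢ = zᵢ/(1+V/F(Kᵢ−1)), yᵢ = Kᵢxᵢ:
  1-propanol: x = 0.1043, y = 0.3725
  n-nonane: x = 0.4098, y = 0.3758
  n-decane: x = 0.4859, y = 0.2517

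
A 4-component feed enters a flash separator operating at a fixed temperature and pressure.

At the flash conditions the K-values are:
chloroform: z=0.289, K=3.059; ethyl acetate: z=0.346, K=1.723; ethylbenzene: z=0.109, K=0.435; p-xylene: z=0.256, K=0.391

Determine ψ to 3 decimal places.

ψ = 0.753

Let ψ = V/F and solve Σ zᵢ(Kᵢ−1)/(1+ψ(Kᵢ−1)) = 0.
Feasibility: ΣzᵢKᵢ = 1.628, Σzᵢ/Kᵢ = 1.201 — both > 1, two phases present.
Iterate (Newton) starting at ψ = 0.5:
  ψ = 0.500: g = 0.1669, g' = -0.659 → ψ = 0.753
Converged at ψ = 0.753.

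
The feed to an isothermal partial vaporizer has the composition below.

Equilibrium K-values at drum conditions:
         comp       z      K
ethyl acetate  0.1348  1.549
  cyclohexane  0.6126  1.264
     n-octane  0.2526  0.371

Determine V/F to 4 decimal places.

Material balance + equilibrium reduce to Σ zᵢ(Kᵢ−1)/(1+V/F(Kᵢ−1)) = 0.
g(0) = ΣzᵢKᵢ − 1 = 0.0768 and g(1) = 1 − Σzᵢ/Kᵢ = -0.2525, so a root lies in (0, 1).
Newton–Raphson from V/F = 0.33:
  V/F = 0.3300: g = 0.01092, g' = -0.2244 → V/F = 0.3786
  V/F = 0.3786: g = -0.00026, g' = -0.2353 → V/F = 0.3775
Converged at V/F = 0.3775.

V/F = 0.3775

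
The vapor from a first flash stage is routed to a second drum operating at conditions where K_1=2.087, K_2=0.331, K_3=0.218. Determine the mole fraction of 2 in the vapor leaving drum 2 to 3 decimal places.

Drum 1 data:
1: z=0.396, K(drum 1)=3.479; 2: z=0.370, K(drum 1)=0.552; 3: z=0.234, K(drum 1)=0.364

y_2 (drum 2) = 0.132

Drum 1:
Let ψ₁ = V/F and solve Σ zᵢ(Kᵢ−1)/(1+ψ₁(Kᵢ−1)) = 0.
Feasibility: ΣzᵢKᵢ = 1.667, Σzᵢ/Kᵢ = 1.427 — both > 1, two phases present.
Newton iteration, ψ₁⁰ = 0.5:
  ψ₁ = 0.500: g = 0.0065, g' = -0.812 → ψ₁ = 0.508
Converged at ψ₁ = 0.508.
Drum-1 compositions:
  1: x = 0.175, y = 0.610
  2: x = 0.479, y = 0.264
  3: x = 0.346, y = 0.126
Drum-2 feed = drum-1 vapor: z₂ = (0.6097, 0.2644, 0.1258).
Drum 2:
Rachford–Rice: g(ψ₂) = Σ zᵢ(Kᵢ−1)/(1+ψ₂(Kᵢ−1)) = 0.
Feasibility: ΣzᵢKᵢ = 1.387, Σzᵢ/Kᵢ = 1.668 — both > 1, two phases present.
Newton–Raphson from ψ₂ = 0.5:
  ψ₂ = 0.500: g = 0.0020, g' = -0.777 → ψ₂ = 0.503
Converged at ψ₂ = 0.503.
  1: x = 0.394, y = 0.823
  2: x = 0.398, y = 0.132
  3: x = 0.207, y = 0.045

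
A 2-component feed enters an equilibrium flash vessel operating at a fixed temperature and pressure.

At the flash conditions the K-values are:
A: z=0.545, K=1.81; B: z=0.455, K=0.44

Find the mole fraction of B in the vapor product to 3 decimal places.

y_B = 0.260

Let ψ = V/F and solve Σ zᵢ(Kᵢ−1)/(1+ψ(Kᵢ−1)) = 0.
g(0) = ΣzᵢKᵢ − 1 = 0.187 and g(1) = 1 − Σzᵢ/Kᵢ = -0.335, so a root lies in (0, 1).
Iterate (Newton) starting at ψ = 0.5:
  ψ = 0.500: g = -0.0397, g' = -0.456 → ψ = 0.413
  ψ = 0.413: g = -0.0007, g' = -0.442 → ψ = 0.411
Converged at ψ = 0.411.
Compositions from xᵢ = zᵢ/(1+ψ(Kᵢ−1)), yᵢ = Kᵢxᵢ:
  A: x = 0.409, y = 0.740
  B: x = 0.591, y = 0.260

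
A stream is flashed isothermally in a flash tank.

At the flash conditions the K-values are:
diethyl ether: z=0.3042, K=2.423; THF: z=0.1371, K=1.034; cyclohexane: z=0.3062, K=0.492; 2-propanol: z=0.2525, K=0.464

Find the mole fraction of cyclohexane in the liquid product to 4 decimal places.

x_cyclohexane = 0.3468

Rachford–Rice: g(V/F) = Σ zᵢ(Kᵢ−1)/(1+V/F(Kᵢ−1)) = 0.
Check two-phase: ΣzᵢKᵢ = 1.1466 > 1 and Σzᵢ/Kᵢ = 1.4247 > 1, so g(0) = 0.1466 > 0 and g(1) = -0.4247 < 0.
Iterate (Newton) starting at V/F = 0.33:
  V/F = 0.3300: g = -0.05214, g' = -0.5065 → V/F = 0.2271
  V/F = 0.2271: g = 0.00186, g' = -0.5470 → V/F = 0.2305
Converged at V/F = 0.2305.
Compositions from xᵢ = zᵢ/(1+V/F(Kᵢ−1)), yᵢ = Kᵢxᵢ:
  diethyl ether: x = 0.2291, y = 0.5550
  THF: x = 0.1360, y = 0.1407
  cyclohexane: x = 0.3468, y = 0.1706
  2-propanol: x = 0.2881, y = 0.1337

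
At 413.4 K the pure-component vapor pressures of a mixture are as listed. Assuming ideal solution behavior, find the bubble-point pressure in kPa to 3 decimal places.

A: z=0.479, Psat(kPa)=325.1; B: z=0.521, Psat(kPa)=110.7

At the bubble point ψ → 0, so ΣzᵢKᵢ = 1 with Kᵢ = Pᵢˢᵃᵗ/P ⇒ P = ΣzᵢPᵢˢᵃᵗ.
P = 0.479·325.1 + 0.521·110.7 = 213.398 kPa

Pbub = 213.398 kPa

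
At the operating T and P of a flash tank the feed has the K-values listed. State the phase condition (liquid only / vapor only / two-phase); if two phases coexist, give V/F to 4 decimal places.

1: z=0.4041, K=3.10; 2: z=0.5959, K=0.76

vapor only

ΣzᵢKᵢ = 1.7056; Σzᵢ/Kᵢ = 0.9144.
Since Σzᵢ/Kᵢ < 1 the mixture is above its dew point — single vapor phase.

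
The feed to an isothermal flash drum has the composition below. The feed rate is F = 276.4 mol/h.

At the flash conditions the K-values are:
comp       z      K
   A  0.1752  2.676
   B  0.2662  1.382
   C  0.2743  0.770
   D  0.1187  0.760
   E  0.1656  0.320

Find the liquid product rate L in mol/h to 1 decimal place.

L = 159.7 mol/h

Iterate (Newton) starting at ψ = 0.5:
  ψ = 0.5000: g = -0.02914, g' = -0.3762 → ψ = 0.4225
  ψ = 0.4225: g = -0.00014, g' = -0.3745 → ψ = 0.4222
Converged at ψ = 0.4222.
Then V = ψ·F = 0.4222·276.4 = 116.7 mol/h and L = F − V = 159.7 mol/h.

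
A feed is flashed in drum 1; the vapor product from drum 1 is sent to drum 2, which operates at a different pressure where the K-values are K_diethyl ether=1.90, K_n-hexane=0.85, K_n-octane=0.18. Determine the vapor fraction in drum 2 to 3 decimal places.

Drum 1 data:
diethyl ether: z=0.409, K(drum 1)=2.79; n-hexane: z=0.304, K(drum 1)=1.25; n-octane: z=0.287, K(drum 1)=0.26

V/F (drum 2) = 0.644

Drum 1:
Rachford–Rice: g(ψ₁) = Σ zᵢ(Kᵢ−1)/(1+ψ₁(Kᵢ−1)) = 0.
Check two-phase: ΣzᵢKᵢ = 1.596 > 1 and Σzᵢ/Kᵢ = 1.494 > 1, so g(0) = 0.596 > 0 and g(1) = -0.494 < 0.
Newton–Raphson from ψ₁ = 0.43:
  ψ₁ = 0.430: g = 0.1708, g' = -0.772 → ψ₁ = 0.651
  ψ₁ = 0.651: g = -0.0065, g' = -0.879 → ψ₁ = 0.644
Converged at ψ₁ = 0.644.
Drum-1 compositions:
  diethyl ether: x = 0.190, y = 0.530
  n-hexane: x = 0.262, y = 0.327
  n-octane: x = 0.548, y = 0.143
Drum-2 feed = drum-1 vapor: z₂ = (0.5302, 0.3273, 0.1425).
Drum 2:
Material balance + equilibrium reduce to Σ zᵢ(Kᵢ−1)/(1+ψ₂(Kᵢ−1)) = 0.
g(0) = ΣzᵢKᵢ − 1 = 0.311 and g(1) = 1 − Σzᵢ/Kᵢ = -0.456, so a root lies in (0, 1).
Iterate (Newton) starting at ψ₂ = 0.5:
  ψ₂ = 0.500: g = 0.0779, g' = -0.488 → ψ₂ = 0.660
  ψ₂ = 0.660: g = -0.0096, g' = -0.633 → ψ₂ = 0.644
Converged at ψ₂ = 0.644.
  diethyl ether: x = 0.336, y = 0.638
  n-hexane: x = 0.362, y = 0.308
  n-octane: x = 0.302, y = 0.054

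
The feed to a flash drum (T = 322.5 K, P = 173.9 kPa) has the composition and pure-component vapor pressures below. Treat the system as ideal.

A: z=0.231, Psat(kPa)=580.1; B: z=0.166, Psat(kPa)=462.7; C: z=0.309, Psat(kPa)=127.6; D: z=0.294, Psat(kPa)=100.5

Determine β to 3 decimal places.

β = 0.838

Raoult's law: Kᵢ = Pᵢˢᵃᵗ/P = Pᵢˢᵃᵗ/173.9.
  K_A = 580.1/173.9 = 3.33583, K_B = 462.7/173.9 = 2.66072, K_C = 127.6/173.9 = 0.73376, K_D = 100.5/173.9 = 0.57792
Let β = V/F and solve Σ zᵢ(Kᵢ−1)/(1+β(Kᵢ−1)) = 0.
Feasibility: ΣzᵢKᵢ = 1.609, Σzᵢ/Kᵢ = 1.061 — both > 1, two phases present.
Iterate (Newton) starting at β = 0.6:
  β = 0.600: g = 0.0987, g' = -0.458 → β = 0.815
  β = 0.815: g = 0.0086, g' = -0.390 → β = 0.837
  β = 0.837: g = 0.0000, g' = -0.386 → β = 0.838
Converged at β = 0.838.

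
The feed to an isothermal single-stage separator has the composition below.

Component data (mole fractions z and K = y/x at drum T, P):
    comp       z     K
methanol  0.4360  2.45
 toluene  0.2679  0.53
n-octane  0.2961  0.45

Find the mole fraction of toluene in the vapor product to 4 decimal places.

Let ψ = V/F and solve Σ zᵢ(Kᵢ−1)/(1+ψ(Kᵢ−1)) = 0.
Check two-phase: ΣzᵢKᵢ = 1.3434 > 1 and Σzᵢ/Kᵢ = 1.3414 > 1, so g(0) = 0.3434 > 0 and g(1) = -0.3414 < 0.
Iterate (Newton) starting at ψ = 0.65:
  ψ = 0.6500: g = -0.10931, g' = -0.5826 → ψ = 0.4624
  ψ = 0.4624: g = -0.00080, g' = -0.5862 → ψ = 0.4610
Converged at ψ = 0.4610.
Compositions from xᵢ = zᵢ/(1+ψ(Kᵢ−1)), yᵢ = Kᵢxᵢ:
  methanol: x = 0.2613, y = 0.6402
  toluene: x = 0.3420, y = 0.1813
  n-octane: x = 0.3967, y = 0.1785

y_toluene = 0.1813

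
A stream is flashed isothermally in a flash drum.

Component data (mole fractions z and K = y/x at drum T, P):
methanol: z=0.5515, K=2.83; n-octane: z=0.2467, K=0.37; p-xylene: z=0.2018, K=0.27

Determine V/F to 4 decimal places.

V/F = 0.5692

Rachford–Rice: g(V/F) = Σ zᵢ(Kᵢ−1)/(1+V/F(Kᵢ−1)) = 0.
Check two-phase: ΣzᵢKᵢ = 1.7065 > 1 and Σzᵢ/Kᵢ = 1.6090 > 1, so g(0) = 0.7065 > 0 and g(1) = -0.6090 < 0.
Iterate (Newton) starting at V/F = 0.67:
  V/F = 0.6700: g = -0.10391, g' = -1.0779 → V/F = 0.5736
  V/F = 0.5736: g = -0.00440, g' = -0.9980 → V/F = 0.5692
Converged at V/F = 0.5692.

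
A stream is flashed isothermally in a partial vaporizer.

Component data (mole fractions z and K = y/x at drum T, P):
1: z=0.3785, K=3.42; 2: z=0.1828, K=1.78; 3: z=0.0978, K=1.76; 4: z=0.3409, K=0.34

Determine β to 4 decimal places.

β = 0.7683

Newton–Raphson from β = 0.5:
  β = 0.5000: g = 0.23509, g' = -0.8719 → β = 0.7696
  β = 0.7696: g = -0.00129, g' = -0.9498 → β = 0.7683
Converged at β = 0.7683.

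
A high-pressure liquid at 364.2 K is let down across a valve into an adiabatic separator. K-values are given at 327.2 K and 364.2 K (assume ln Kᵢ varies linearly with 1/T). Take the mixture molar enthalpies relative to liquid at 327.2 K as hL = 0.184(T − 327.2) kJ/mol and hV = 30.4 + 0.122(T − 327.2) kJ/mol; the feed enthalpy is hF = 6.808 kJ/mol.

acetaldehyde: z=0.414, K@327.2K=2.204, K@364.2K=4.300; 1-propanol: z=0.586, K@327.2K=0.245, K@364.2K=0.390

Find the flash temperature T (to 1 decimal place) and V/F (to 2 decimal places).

T = 334.2 K, V/F = 0.18

Adiabatic flash: solve Rachford–Rice at each trial T, then check hF = ψ·hV(T) + (1−ψ)·hL(T).
  T = 327.2 K: K = (2.204, 0.245), RR gives ψ = 0.062, H_out = 1.874 kJ/mol
  T = 364.2 K: K = (4.300, 0.390), RR gives ψ = 0.501, H_out = 20.892 kJ/mol
  T = 345.7 K: K = (3.134, 0.313), RR gives ψ = 0.328, H_out = 12.999 kJ/mol
  T = 336.4 K: K = (2.638, 0.278), RR gives ψ = 0.215, H_out = 8.121 kJ/mol
  T = 331.8 K: K = (2.414, 0.261), RR gives ψ = 0.146, H_out = 5.242 kJ/mol
  T = 334.1 K: K = (2.525, 0.269), RR gives ψ = 0.182, H_out = 6.732 kJ/mol
Linear interpolation between T = 334.1 (H_out = 6.732) and T = 336.4 (H_out = 8.121) on hF = 6.808 gives T ≈ 334.2 K, at which ψ = 0.18.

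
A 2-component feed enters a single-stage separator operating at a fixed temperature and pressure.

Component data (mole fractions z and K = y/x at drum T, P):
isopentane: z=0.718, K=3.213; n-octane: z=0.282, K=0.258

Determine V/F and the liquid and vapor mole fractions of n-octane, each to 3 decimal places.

Material balance + equilibrium reduce to Σ zᵢ(Kᵢ−1)/(1+V/F(Kᵢ−1)) = 0.
g(0) = ΣzᵢKᵢ − 1 = 1.380 and g(1) = 1 − Σzᵢ/Kᵢ = -0.316, so a root lies in (0, 1).
Binary case is linear: z₁(K₁−1)(1+V/F(K₂−1)) + z₂(K₂−1)(1+V/F(K₁−1)) = 0
⇒ V/F = [z₁(K₁−1)+z₂(K₂−1)] / [−(K₁−1)(K₂−1)] = 1.3797/1.6420 = 0.840
Compositions from xᵢ = zᵢ/(1+V/F(Kᵢ−1)), yᵢ = Kᵢxᵢ:
  isopentane: x = 0.251, y = 0.807
  n-octane: x = 0.749, y = 0.193

V/F = 0.840, x_n-octane = 0.749, y_n-octane = 0.193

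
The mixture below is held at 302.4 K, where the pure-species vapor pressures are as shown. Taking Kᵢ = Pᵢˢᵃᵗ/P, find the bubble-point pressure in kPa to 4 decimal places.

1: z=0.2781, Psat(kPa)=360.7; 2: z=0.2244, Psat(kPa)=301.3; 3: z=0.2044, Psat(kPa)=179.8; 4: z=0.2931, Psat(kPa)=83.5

At the bubble point ψ → 0, so ΣzᵢKᵢ = 1 with Kᵢ = Pᵢˢᵃᵗ/P ⇒ P = ΣzᵢPᵢˢᵃᵗ.
P = 0.2781·360.7 + 0.2244·301.3 + 0.2044·179.8 + 0.2931·83.5 = 229.1474 kPa

Pbub = 229.1474 kPa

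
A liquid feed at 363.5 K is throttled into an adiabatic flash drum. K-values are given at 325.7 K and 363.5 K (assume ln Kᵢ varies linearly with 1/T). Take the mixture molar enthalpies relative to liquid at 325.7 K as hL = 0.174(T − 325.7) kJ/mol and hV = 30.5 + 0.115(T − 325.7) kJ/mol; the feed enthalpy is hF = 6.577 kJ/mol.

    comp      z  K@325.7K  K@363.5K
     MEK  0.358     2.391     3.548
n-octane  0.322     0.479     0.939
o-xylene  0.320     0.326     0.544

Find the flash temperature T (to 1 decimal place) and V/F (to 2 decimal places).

T = 329.4 K, V/F = 0.20

Adiabatic flash: solve Rachford–Rice at each trial T, then check hF = ψ·hV(T) + (1−ψ)·hL(T).
  T = 325.7 K: K = (2.391, 0.479, 0.326), RR gives ψ = 0.137, H_out = 4.178 kJ/mol
  T = 363.5 K: K = (3.548, 0.939, 0.544), RR gives ψ = 0.921, H_out = 32.626 kJ/mol
  T = 344.6 K: K = (2.944, 0.683, 0.427), RR gives ψ = 0.458, H_out = 16.761 kJ/mol
  T = 335.1 K: K = (2.660, 0.574, 0.374), RR gives ψ = 0.290, H_out = 10.325 kJ/mol
  T = 330.4 K: K = (2.524, 0.525, 0.350), RR gives ψ = 0.213, H_out = 7.261 kJ/mol
  T = 328.0 K: K = (2.455, 0.501, 0.337), RR gives ψ = 0.174, H_out = 5.694 kJ/mol
Linear interpolation between T = 328.0 (H_out = 5.694) and T = 330.4 (H_out = 7.261) on hF = 6.577 gives T ≈ 329.4 K, at which ψ = 0.20.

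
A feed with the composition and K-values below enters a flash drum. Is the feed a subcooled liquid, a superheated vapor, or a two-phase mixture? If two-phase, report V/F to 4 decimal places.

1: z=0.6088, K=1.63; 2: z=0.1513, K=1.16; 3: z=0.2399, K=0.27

ΣzᵢKᵢ = 1.2326; Σzᵢ/Kᵢ = 1.3924.
Both exceed 1, so a two-phase solution exists.
Rachford–Rice: g(ψ) = Σ zᵢ(Kᵢ−1)/(1+ψ(Kᵢ−1)) = 0.
Iterate (Newton) starting at ψ = 0.6:
  ψ = 0.6000: g = -0.01119, g' = -0.5352 → ψ = 0.5791
  ψ = 0.5791: g = -0.00020, g' = -0.5166 → ψ = 0.5787
Converged at ψ = 0.5787.

two-phase, V/F = 0.5787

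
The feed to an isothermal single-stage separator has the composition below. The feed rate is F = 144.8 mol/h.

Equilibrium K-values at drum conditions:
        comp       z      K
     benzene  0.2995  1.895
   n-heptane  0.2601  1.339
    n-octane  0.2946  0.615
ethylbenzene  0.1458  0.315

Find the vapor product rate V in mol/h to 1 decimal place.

Rachford–Rice: g(ψ) = Σ zᵢ(Kᵢ−1)/(1+ψ(Kᵢ−1)) = 0.
g(0) = ΣzᵢKᵢ − 1 = 0.1429 and g(1) = 1 − Σzᵢ/Kᵢ = -0.2942, so a root lies in (0, 1).
Newton–Raphson from ψ = 0.69:
  ψ = 0.6900: g = -0.10666, g' = -0.4383 → ψ = 0.4466
  ψ = 0.4466: g = -0.01279, g' = -0.3507 → ψ = 0.4102
  ψ = 0.4102: g = -0.00010, g' = -0.3453 → ψ = 0.4099
Converged at ψ = 0.4099.
Then V = ψ·F = 0.4099·144.8 = 59.3 mol/h and L = F − V = 85.5 mol/h.

V = 59.3 mol/h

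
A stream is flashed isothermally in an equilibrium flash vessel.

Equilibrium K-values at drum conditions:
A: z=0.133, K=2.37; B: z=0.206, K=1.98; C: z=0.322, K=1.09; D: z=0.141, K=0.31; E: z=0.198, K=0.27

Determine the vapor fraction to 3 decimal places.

ψ = 0.311

Let ψ = V/F and solve Σ zᵢ(Kᵢ−1)/(1+ψ(Kᵢ−1)) = 0.
Feasibility: ΣzᵢKᵢ = 1.171, Σzᵢ/Kᵢ = 1.644 — both > 1, two phases present.
Iterate (Newton) starting at ψ = 0.38:
  ψ = 0.380: g = -0.0369, g' = -0.541 → ψ = 0.312
  ψ = 0.312: g = -0.0005, g' = -0.527 → ψ = 0.311
Converged at ψ = 0.311.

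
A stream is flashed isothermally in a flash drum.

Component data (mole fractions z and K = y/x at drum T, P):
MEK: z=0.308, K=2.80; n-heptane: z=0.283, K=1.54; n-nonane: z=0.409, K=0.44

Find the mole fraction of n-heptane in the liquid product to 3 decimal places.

Iterate (Newton) starting at ψ = 0.56:
  ψ = 0.560: g = 0.0597, g' = -0.568 → ψ = 0.665
Converged at ψ = 0.665.
Compositions from xᵢ = zᵢ/(1+ψ(Kᵢ−1)), yᵢ = Kᵢxᵢ:
  MEK: x = 0.140, y = 0.393
  n-heptane: x = 0.208, y = 0.321
  n-nonane: x = 0.652, y = 0.287

x_n-heptane = 0.208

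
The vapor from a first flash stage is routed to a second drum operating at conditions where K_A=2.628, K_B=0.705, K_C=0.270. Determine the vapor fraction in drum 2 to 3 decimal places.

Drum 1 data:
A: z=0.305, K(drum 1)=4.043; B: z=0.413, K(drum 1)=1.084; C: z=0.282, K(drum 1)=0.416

V/F (drum 2) = 0.388

Drum 1:
Let ψ₁ = V/F and solve Σ zᵢ(Kᵢ−1)/(1+ψ₁(Kᵢ−1)) = 0.
Feasibility: ΣzᵢKᵢ = 1.798, Σzᵢ/Kᵢ = 1.134 — both > 1, two phases present.
Newton–Raphson from ψ₁ = 0.48:
  ψ₁ = 0.480: g = 0.1817, g' = -0.655 → ψ₁ = 0.757
  ψ₁ = 0.757: g = 0.0181, g' = -0.570 → ψ₁ = 0.789
Converged at ψ₁ = 0.789.
Drum-1 compositions:
  A: x = 0.090, y = 0.363
  B: x = 0.387, y = 0.420
  C: x = 0.523, y = 0.218
Drum-2 feed = drum-1 vapor: z₂ = (0.3626, 0.4199, 0.2176).
Drum 2:
Let ψ₂ = V/F and solve Σ zᵢ(Kᵢ−1)/(1+ψ₂(Kᵢ−1)) = 0.
Feasibility: ΣzᵢKᵢ = 1.308, Σzᵢ/Kᵢ = 1.539 — both > 1, two phases present.
Newton–Raphson from ψ₂ = 0.54:
  ψ₂ = 0.540: g = -0.0954, g' = -0.640 → ψ₂ = 0.391
  ψ₂ = 0.391: g = -0.0015, g' = -0.633 → ψ₂ = 0.388
Converged at ψ₂ = 0.388.
  A: x = 0.222, y = 0.584
  B: x = 0.474, y = 0.334
  C: x = 0.304, y = 0.082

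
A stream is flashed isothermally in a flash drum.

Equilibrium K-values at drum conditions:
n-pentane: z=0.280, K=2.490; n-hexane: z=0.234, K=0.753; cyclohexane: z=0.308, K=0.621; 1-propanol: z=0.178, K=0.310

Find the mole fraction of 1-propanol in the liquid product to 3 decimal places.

Newton iteration, ψ⁰ = 0.5:
  ψ = 0.500: g = -0.1584, g' = -0.488 → ψ = 0.175
  ψ = 0.175: g = 0.0057, g' = -0.567 → ψ = 0.185
Converged at ψ = 0.185.
Compositions from xᵢ = zᵢ/(1+ψ(Kᵢ−1)), yᵢ = Kᵢxᵢ:
  n-pentane: x = 0.219, y = 0.546
  n-hexane: x = 0.245, y = 0.185
  cyclohexane: x = 0.331, y = 0.206
  1-propanol: x = 0.204, y = 0.063

x_1-propanol = 0.204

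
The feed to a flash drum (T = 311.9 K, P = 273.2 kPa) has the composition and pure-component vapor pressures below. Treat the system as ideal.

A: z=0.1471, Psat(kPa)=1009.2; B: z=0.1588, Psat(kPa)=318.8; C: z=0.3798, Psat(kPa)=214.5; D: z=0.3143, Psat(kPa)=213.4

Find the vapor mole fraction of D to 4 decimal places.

Raoult's law: Kᵢ = Pᵢˢᵃᵗ/P = Pᵢˢᵃᵗ/273.2.
  K_A = 1009.2/273.2 = 3.693997, K_B = 318.8/273.2 = 1.166911, K_C = 214.5/273.2 = 0.785139, K_D = 213.4/273.2 = 0.781113
Let β = V/F and solve Σ zᵢ(Kᵢ−1)/(1+β(Kᵢ−1)) = 0.
g(0) = ΣzᵢKᵢ − 1 = 0.2724 and g(1) = 1 − Σzᵢ/Kᵢ = -0.0620, so a root lies in (0, 1).
Newton iteration, β⁰ = 0.64:
  β = 0.6400: g = -0.00520, g' = -0.1914 → β = 0.6128
  β = 0.6128: g = 0.00010, g' = -0.1989 → β = 0.6133
Converged at β = 0.6133.
Compositions from xᵢ = zᵢ/(1+β(Kᵢ−1)), yᵢ = Kᵢxᵢ:
  A: x = 0.0555, y = 0.2049
  B: x = 0.1441, y = 0.1681
  C: x = 0.4374, y = 0.3435
  D: x = 0.3630, y = 0.2836

y_D = 0.2836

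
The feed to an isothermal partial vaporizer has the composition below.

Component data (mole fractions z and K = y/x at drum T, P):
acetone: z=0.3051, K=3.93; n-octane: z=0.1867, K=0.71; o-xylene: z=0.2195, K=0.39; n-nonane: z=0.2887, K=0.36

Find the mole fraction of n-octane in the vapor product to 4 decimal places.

Iterate (Newton) starting at ψ = 0.6:
  ψ = 0.6000: g = -0.25256, g' = -0.8822 → ψ = 0.3137
  ψ = 0.3137: g = 0.00947, g' = -1.0402 → ψ = 0.3228
  ψ = 0.3228: g = 0.00007, g' = -1.0254 → ψ = 0.3229
Converged at ψ = 0.3229.
Compositions from xᵢ = zᵢ/(1+ψ(Kᵢ−1)), yᵢ = Kᵢxᵢ:
  acetone: x = 0.1568, y = 0.6161
  n-octane: x = 0.2060, y = 0.1463
  o-xylene: x = 0.2733, y = 0.1066
  n-nonane: x = 0.3639, y = 0.1310

y_n-octane = 0.1463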